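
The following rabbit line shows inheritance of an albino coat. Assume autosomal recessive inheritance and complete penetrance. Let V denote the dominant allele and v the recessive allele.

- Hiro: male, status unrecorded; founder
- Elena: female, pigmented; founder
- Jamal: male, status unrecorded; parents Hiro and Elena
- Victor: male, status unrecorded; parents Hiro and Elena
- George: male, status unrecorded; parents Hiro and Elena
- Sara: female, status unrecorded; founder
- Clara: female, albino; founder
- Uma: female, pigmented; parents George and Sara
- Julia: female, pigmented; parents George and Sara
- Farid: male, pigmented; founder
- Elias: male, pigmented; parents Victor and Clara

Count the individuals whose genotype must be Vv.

Obligate heterozygotes: Elias is pigmented so carries V and received v from Clara (vv), so Elias is Vv.
Every other individual is either homozygous by phenotype or has at least one consistent homozygous assignment, so the count is 1.

1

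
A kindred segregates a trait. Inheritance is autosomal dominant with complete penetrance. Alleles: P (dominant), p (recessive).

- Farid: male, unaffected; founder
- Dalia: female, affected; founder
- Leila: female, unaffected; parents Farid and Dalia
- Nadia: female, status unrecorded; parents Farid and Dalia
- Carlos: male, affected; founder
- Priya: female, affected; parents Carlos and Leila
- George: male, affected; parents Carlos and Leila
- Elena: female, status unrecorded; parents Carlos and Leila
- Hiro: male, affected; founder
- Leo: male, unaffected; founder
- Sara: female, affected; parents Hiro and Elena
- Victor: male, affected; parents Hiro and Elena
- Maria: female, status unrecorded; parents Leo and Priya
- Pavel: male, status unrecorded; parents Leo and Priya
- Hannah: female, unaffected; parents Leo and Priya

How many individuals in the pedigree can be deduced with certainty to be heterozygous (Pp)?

3

Obligate heterozygotes: Dalia is affected so carries P and passed p to Leila (pp), so Dalia is Pp; Priya is affected so carries P and received p from Leila (pp), so Priya is Pp; George is affected so carries P and received p from Leila (pp), so George is Pp.
Every other individual is either homozygous by phenotype or has at least one consistent homozygous assignment, so the count is 3.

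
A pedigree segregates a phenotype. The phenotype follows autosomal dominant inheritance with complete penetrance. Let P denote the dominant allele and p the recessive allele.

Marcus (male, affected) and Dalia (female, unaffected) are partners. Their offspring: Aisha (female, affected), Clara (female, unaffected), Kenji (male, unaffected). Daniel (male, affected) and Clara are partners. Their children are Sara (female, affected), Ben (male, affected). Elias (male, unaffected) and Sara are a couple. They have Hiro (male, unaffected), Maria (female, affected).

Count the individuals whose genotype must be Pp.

Obligate heterozygotes: Marcus is affected so carries P and passed p to Clara (pp), so Marcus is Pp; Aisha is affected so carries P and received p from Dalia (pp), so Aisha is Pp; Sara is affected so carries P and received p from Clara (pp), so Sara is Pp; Ben is affected so carries P and received p from Clara (pp), so Ben is Pp; Maria is affected so carries P and received p from Elias (pp), so Maria is Pp.
Every other individual is either homozygous by phenotype or has at least one consistent homozygous assignment, so the count is 5.

5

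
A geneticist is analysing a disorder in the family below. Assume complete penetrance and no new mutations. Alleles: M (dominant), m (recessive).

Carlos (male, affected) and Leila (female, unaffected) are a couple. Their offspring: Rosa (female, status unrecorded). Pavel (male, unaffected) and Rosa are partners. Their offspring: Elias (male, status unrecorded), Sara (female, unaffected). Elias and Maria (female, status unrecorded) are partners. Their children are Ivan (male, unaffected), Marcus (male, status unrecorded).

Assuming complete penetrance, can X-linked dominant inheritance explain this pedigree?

Yes

A consistent assignment under X-linked dominant exists: Carlos X^M Y, Leila X^m X^m, Rosa X^M X^m, Pavel X^m Y, Elias X^M Y, Sara X^m X^m, Maria X^M X^m, Ivan X^m Y, Marcus X^M Y.
In this assignment every recorded phenotype matches its genotype and every non-founder's genotype is obtainable from its parents' genotypes, so the pedigree is consistent.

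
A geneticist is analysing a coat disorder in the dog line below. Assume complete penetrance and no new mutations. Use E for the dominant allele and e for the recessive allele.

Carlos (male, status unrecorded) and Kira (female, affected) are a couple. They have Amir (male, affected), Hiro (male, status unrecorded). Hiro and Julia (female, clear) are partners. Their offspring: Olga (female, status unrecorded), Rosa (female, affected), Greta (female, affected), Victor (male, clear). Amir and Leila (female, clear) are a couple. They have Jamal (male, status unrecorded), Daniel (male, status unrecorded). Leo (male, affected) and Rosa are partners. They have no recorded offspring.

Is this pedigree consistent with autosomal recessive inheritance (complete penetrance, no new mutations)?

Yes

A consistent assignment under autosomal recessive exists: Carlos Ee, Kira ee, Amir ee, Hiro Ee, Julia Ee, Leila EE, Olga EE, Rosa ee, Greta ee, Victor EE, Leo ee, Jamal Ee, Daniel Ee.
In this assignment every recorded phenotype matches its genotype and every non-founder's genotype is obtainable from its parents' genotypes, so the pedigree is consistent.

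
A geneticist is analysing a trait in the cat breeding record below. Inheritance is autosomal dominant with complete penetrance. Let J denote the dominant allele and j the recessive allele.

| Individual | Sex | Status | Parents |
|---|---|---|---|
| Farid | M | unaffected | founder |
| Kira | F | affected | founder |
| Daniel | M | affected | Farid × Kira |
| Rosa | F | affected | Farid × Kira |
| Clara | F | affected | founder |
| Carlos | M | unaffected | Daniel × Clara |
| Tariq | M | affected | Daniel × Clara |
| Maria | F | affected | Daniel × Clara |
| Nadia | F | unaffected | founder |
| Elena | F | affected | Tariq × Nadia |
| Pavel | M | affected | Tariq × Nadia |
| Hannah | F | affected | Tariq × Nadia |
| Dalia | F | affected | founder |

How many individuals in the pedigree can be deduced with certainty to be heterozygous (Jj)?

6

Obligate heterozygotes: Daniel is affected so carries J and received j from Farid (jj), so Daniel is Jj; Rosa is affected so carries J and received j from Farid (jj), so Rosa is Jj; Clara is affected so carries J and passed j to Carlos (jj), so Clara is Jj; Elena is affected so carries J and received j from Nadia (jj), so Elena is Jj; Pavel is affected so carries J and received j from Nadia (jj), so Pavel is Jj; Hannah is affected so carries J and received j from Nadia (jj), so Hannah is Jj.
Every other individual is either homozygous by phenotype or has at least one consistent homozygous assignment, so the count is 6.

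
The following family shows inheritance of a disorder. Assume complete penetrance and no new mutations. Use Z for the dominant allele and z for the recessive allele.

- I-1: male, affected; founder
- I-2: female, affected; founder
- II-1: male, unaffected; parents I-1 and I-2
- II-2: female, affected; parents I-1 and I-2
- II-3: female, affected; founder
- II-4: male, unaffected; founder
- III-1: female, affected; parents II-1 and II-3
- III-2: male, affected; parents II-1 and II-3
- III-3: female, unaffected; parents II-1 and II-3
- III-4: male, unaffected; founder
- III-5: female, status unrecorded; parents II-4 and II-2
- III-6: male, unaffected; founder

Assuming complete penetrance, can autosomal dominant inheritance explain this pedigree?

Yes

A consistent assignment under autosomal dominant exists: I-1 Zz, I-2 Zz, II-1 zz, II-2 ZZ, II-3 Zz, II-4 zz, III-1 Zz, III-2 Zz, III-3 zz, III-4 zz, III-5 Zz, III-6 zz.
In this assignment every recorded phenotype matches its genotype and every non-founder's genotype is obtainable from its parents' genotypes, so the pedigree is consistent.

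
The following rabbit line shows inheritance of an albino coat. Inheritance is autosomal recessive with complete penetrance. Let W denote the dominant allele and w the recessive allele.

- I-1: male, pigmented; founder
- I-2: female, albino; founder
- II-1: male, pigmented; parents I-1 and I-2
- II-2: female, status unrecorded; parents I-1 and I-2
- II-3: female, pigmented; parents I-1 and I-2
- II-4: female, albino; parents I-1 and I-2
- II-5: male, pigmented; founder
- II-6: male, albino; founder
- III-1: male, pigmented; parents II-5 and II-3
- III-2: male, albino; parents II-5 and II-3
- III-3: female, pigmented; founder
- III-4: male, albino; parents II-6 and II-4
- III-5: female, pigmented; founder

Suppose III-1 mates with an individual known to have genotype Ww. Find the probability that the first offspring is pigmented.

II-5 is pigmented so carries W and passed w to III-2 (ww), so II-5 is Ww.
II-3 is pigmented so carries W and received w from I-2 (ww), so II-3 is Ww.
III-1 is a pigmented offspring of II-5 (Ww) × II-3 (Ww), whose cross gives 1/4 WW : 1/2 Ww : 1/4 ww; conditioning on being pigmented, III-1 is WW with probability 1/3, Ww with probability 2/3.
Summing over parental genotype combinations, P(offspring is pigmented) = 1/3·1 + 2/3·3/4 = 5/6.

5/6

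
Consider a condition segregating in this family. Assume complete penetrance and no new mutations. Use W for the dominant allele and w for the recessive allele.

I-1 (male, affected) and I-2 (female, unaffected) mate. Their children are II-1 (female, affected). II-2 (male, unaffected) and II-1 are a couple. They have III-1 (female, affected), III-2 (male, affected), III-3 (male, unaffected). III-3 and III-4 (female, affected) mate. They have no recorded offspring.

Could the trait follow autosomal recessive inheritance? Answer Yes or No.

Yes

A consistent assignment under autosomal recessive exists: I-1 ww, I-2 Ww, II-1 ww, II-2 Ww, III-1 ww, III-2 ww, III-3 Ww, III-4 ww.
In this assignment every recorded phenotype matches its genotype and every non-founder's genotype is obtainable from its parents' genotypes, so the pedigree is consistent.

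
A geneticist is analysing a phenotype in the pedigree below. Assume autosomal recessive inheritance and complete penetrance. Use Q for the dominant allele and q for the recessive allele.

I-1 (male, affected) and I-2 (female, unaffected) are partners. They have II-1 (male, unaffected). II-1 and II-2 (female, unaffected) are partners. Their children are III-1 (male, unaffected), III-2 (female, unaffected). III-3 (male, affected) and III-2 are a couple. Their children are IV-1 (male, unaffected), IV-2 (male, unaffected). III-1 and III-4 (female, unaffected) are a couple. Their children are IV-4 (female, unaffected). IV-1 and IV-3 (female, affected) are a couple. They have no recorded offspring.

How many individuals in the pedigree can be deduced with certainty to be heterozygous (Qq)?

3

Obligate heterozygotes: II-1 is unaffected so carries Q and received q from I-1 (qq), so II-1 is Qq; IV-1 is unaffected so carries Q and received q from III-3 (qq), so IV-1 is Qq; IV-2 is unaffected so carries Q and received q from III-3 (qq), so IV-2 is Qq.
Every other individual is either homozygous by phenotype or has at least one consistent homozygous assignment, so the count is 3.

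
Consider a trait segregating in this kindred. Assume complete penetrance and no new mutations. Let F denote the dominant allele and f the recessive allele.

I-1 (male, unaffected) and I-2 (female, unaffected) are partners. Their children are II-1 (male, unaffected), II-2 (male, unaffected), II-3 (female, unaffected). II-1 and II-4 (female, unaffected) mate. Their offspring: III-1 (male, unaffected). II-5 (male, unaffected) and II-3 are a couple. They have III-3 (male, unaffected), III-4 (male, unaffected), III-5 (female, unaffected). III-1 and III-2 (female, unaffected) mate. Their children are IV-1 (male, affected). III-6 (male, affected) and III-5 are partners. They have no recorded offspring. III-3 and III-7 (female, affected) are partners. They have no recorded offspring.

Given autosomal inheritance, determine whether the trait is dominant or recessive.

III-1 and III-2 are both unaffected yet have an affected child IV-1. Under dominance, an affected child requires at least one affected parent, so the trait cannot be dominant.

recessive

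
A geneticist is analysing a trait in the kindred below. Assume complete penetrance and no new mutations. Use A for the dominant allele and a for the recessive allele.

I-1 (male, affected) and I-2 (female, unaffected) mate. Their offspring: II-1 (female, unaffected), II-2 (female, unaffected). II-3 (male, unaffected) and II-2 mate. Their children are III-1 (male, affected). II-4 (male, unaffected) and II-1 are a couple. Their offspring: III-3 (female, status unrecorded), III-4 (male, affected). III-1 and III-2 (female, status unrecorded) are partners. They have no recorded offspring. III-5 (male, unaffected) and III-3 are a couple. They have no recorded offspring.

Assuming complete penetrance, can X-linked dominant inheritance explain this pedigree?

Under X-linked dominant, II-1 (unaffected, female) cannot arise from I-1 (affected) × I-2 (unaffected).

No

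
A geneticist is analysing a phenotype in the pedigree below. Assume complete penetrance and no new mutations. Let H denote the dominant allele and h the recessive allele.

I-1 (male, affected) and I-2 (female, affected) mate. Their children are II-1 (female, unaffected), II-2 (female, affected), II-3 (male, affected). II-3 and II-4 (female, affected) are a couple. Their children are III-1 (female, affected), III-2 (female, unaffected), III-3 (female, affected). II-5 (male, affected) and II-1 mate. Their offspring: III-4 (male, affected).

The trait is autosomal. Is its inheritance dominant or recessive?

I-1 and I-2 are both affected yet have an unaffected child II-1. Under a recessive model two affected parents are homozygous and every child would be affected, so the trait cannot be recessive.

dominant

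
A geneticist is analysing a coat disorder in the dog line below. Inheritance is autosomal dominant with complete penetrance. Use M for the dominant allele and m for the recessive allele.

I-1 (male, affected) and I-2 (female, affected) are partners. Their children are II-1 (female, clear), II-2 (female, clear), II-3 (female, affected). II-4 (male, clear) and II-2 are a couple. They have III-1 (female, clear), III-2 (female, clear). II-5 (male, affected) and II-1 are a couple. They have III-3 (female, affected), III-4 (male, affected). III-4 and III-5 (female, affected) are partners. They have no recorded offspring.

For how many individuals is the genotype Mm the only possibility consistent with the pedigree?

Obligate heterozygotes: I-1 is affected so carries M and passed m to II-1 (mm), so I-1 is Mm; I-2 is affected so carries M and passed m to II-1 (mm), so I-2 is Mm; III-3 is affected so carries M and received m from II-1 (mm), so III-3 is Mm; III-4 is affected so carries M and received m from II-1 (mm), so III-4 is Mm.
Every other individual is either homozygous by phenotype or has at least one consistent homozygous assignment, so the count is 4.

4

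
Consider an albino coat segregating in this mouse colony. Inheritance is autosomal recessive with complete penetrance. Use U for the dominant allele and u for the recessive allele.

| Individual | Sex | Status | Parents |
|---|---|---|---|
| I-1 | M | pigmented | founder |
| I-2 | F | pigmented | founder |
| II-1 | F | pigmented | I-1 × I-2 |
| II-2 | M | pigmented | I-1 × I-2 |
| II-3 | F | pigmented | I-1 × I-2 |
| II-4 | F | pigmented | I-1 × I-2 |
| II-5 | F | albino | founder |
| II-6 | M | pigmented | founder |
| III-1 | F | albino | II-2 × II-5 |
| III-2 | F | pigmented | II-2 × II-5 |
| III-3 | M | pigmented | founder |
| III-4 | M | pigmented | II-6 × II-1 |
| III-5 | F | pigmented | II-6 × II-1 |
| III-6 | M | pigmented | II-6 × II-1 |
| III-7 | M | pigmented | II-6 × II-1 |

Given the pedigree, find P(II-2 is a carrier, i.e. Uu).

II-2 is pigmented so carries U and passed u to III-1 (uu), so II-2 is Uu, giving P(Uu) = 1.

1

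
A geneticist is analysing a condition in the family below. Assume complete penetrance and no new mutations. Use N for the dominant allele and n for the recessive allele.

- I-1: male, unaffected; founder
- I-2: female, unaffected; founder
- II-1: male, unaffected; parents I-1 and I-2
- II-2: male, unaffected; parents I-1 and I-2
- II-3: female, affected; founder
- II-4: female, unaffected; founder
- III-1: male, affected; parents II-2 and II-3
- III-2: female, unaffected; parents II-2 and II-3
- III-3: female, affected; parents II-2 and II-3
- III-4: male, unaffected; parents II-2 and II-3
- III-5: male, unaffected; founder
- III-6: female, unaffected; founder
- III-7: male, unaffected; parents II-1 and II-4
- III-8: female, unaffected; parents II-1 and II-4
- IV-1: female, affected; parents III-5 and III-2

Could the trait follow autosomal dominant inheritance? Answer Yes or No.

No

Under autosomal dominant, IV-1 (affected, female) cannot arise from III-5 (unaffected) × III-2 (unaffected).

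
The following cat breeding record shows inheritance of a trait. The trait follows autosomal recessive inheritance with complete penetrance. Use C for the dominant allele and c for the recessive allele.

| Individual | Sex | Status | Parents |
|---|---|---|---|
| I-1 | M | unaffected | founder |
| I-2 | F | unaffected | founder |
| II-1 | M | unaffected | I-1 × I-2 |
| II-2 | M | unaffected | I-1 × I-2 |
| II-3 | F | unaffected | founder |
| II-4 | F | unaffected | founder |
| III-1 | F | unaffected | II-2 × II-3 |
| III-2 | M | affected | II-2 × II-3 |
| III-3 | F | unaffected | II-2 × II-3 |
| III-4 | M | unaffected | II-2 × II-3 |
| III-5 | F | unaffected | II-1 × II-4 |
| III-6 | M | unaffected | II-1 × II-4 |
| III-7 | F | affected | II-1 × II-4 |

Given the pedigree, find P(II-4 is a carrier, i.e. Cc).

1

II-4 is unaffected so carries C and passed c to III-7 (cc), so II-4 is Cc, giving P(Cc) = 1.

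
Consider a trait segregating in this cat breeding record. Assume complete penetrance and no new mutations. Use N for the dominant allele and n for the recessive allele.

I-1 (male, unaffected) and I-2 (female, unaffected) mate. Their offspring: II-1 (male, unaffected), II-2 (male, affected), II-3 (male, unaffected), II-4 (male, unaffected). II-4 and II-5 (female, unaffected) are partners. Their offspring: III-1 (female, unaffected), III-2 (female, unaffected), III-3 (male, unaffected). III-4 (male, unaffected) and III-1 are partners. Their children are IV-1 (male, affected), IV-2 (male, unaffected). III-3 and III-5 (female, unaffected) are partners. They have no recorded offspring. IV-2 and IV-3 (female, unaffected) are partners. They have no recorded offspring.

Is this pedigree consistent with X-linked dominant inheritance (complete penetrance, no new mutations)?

No

Under X-linked dominant, II-2 (affected, male) cannot arise from I-1 (unaffected) × I-2 (unaffected).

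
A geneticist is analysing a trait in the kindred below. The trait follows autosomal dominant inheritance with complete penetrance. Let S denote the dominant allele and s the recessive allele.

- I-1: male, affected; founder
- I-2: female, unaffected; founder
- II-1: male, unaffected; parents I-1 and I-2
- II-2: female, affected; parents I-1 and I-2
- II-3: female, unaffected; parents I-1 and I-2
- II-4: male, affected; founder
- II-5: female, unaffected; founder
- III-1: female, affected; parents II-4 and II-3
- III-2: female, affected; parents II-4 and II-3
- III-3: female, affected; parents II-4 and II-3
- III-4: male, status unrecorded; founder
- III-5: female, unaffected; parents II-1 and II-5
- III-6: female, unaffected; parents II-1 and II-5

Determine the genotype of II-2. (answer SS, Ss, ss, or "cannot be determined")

From phenotype alone, II-2 is SS or Ss.
II-2 is affected so carries S and received s from I-2 (ss), so II-2 is Ss.

Ss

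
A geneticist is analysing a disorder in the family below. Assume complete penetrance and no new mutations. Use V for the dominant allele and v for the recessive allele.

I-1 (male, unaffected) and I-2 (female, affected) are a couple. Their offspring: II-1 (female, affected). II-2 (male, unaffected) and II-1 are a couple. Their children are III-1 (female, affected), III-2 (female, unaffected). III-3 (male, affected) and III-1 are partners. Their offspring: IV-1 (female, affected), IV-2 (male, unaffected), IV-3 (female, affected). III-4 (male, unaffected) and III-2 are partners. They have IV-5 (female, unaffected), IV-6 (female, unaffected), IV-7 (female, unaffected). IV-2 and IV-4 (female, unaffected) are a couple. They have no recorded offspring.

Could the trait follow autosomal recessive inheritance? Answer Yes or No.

Under autosomal recessive, IV-2 (unaffected, male) cannot arise from III-3 (affected) × III-1 (affected).

No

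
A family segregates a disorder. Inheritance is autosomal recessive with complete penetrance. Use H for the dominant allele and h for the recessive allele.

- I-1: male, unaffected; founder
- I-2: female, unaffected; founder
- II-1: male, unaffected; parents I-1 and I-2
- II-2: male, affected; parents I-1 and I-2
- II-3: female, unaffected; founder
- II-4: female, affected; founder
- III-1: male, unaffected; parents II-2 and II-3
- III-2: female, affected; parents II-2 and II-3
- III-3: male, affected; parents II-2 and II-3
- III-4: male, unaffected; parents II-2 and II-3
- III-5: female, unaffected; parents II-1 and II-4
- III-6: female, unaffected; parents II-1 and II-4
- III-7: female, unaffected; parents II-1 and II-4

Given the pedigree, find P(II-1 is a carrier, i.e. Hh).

1/5

I-1 is unaffected so carries H and passed h to II-2 (hh), so I-1 is Hh.
I-2 is unaffected so carries H and passed h to II-2 (hh), so I-2 is Hh.
Their cross gives offspring ratios 1/4 HH : 1/2 Hh : 1/4 hh. Conditioning on II-1 being unaffected, P(Hh) = 1/2 / 3/4 = 2/3 before taking II-1's own offspring into account.
II-4 is affected, so II-4 is hh.
Now use II-1's offspring. Probability of each recorded status — unaffected daughter III-5: 1/2 if II-1 is Hh, 1 if HH; unaffected daughter III-6: 1/2 if II-1 is Hh, 1 if HH; unaffected daughter III-7: 1/2 if II-1 is Hh, 1 if HH.
Bayes: P(Hh) = 2/3·1/8 / (2/3·1/8 + 1/3·1) = 1/5.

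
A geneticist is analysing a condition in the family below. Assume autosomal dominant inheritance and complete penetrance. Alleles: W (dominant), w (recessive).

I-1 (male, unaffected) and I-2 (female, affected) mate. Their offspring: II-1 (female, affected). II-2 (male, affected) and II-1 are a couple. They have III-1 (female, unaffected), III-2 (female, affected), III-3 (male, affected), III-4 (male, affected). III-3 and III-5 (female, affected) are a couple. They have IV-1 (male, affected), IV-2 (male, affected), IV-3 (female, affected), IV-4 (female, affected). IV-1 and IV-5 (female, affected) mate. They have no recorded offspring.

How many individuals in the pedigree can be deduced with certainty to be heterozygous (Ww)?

2

Obligate heterozygotes: II-1 is affected so carries W and received w from I-1 (ww), so II-1 is Ww; II-2 is affected so carries W and passed w to III-1 (ww), so II-2 is Ww.
Every other individual is either homozygous by phenotype or has at least one consistent homozygous assignment, so the count is 2.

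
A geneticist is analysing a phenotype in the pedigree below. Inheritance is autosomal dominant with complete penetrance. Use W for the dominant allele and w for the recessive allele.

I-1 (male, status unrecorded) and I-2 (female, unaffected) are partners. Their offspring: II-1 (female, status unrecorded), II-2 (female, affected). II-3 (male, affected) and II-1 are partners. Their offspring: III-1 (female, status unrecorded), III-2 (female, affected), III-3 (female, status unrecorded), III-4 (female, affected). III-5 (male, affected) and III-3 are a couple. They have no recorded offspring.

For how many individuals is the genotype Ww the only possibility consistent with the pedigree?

1

Obligate heterozygotes: II-2 is affected so carries W and received w from I-2 (ww), so II-2 is Ww.
Every other individual is either homozygous by phenotype or has at least one consistent homozygous assignment, so the count is 1.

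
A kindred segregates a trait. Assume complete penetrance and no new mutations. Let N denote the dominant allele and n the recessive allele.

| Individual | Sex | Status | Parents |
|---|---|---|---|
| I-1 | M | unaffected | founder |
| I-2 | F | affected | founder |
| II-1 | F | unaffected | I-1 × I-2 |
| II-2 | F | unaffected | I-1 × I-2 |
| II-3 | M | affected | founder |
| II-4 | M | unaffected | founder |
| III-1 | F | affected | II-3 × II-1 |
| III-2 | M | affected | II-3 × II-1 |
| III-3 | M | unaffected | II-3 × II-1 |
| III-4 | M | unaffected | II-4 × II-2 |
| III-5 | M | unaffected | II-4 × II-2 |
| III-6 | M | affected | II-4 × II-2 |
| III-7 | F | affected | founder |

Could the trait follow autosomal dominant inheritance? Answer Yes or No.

Under autosomal dominant, III-6 (affected, male) cannot arise from II-4 (unaffected) × II-2 (unaffected).

No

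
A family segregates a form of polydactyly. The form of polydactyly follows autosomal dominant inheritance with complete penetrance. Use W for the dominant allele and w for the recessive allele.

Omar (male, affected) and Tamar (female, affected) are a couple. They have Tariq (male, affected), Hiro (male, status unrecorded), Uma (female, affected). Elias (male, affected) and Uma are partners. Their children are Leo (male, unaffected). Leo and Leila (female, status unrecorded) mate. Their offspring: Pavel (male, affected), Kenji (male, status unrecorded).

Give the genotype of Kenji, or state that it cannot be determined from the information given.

cannot be determined

Kenji's phenotype is unrecorded, and no parent or child forces a single allele at both positions; consistent genotype assignments exist with Kenji as Ww or ww.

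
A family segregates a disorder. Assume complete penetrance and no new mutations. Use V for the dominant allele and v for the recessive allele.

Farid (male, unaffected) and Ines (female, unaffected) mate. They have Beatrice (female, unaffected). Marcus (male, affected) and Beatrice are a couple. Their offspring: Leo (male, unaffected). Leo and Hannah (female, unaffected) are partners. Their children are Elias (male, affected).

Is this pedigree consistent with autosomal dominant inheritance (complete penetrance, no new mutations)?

Under autosomal dominant, Elias (affected, male) cannot arise from Leo (unaffected) × Hannah (unaffected).

No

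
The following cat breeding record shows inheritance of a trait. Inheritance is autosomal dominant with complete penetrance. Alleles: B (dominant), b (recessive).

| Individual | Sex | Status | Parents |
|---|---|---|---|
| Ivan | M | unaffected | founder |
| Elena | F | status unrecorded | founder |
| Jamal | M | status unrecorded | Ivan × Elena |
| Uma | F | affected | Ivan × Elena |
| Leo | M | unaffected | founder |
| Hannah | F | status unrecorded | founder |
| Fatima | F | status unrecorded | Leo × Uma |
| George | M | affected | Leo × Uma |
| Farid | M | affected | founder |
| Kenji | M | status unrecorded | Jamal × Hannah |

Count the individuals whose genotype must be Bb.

Obligate heterozygotes: Uma is affected so carries B and received b from Ivan (bb), so Uma is Bb; George is affected so carries B and received b from Leo (bb), so George is Bb.
Every other individual is either homozygous by phenotype or has at least one consistent homozygous assignment, so the count is 2.

2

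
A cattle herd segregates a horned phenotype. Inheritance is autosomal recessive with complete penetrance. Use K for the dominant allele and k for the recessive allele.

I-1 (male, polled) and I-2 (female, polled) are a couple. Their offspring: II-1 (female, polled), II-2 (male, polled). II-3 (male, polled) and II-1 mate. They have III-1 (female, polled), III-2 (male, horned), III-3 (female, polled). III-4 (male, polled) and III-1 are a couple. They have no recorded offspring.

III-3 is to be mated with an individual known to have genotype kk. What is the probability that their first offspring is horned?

1/3

II-3 is polled so carries K and passed k to III-2 (kk), so II-3 is Kk.
II-1 is polled so carries K and passed k to III-2 (kk), so II-1 is Kk.
III-3 is a polled offspring of II-3 (Kk) × II-1 (Kk), whose cross gives 1/4 KK : 1/2 Kk : 1/4 kk; conditioning on being polled, III-3 is KK with probability 1/3, Kk with probability 2/3.
Summing over parental genotype combinations, P(offspring is horned) = 2/3·1/2 = 1/3.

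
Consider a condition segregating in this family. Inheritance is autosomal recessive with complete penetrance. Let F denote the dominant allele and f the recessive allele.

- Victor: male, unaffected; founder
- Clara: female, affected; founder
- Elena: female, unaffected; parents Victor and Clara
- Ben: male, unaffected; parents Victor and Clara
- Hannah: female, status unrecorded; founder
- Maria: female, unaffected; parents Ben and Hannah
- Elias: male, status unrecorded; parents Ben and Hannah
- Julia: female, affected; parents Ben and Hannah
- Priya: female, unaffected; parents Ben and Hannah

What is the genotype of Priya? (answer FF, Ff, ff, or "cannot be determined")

cannot be determined

Priya's phenotype allows FF or Ff, and no parent or child forces a single allele at both positions; consistent genotype assignments exist with Priya as FF or Ff.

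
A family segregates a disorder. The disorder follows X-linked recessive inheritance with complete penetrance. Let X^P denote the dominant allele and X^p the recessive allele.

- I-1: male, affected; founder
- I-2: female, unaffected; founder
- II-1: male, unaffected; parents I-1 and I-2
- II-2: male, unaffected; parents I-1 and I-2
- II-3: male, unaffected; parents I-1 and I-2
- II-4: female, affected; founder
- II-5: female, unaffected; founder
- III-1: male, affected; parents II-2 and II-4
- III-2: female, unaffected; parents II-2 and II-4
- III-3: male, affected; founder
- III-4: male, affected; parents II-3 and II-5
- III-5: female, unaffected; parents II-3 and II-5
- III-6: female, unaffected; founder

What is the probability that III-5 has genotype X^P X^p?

II-3 is unaffected, so II-3 is X^P Y.
II-5 is unaffected so carries P and passed p to III-4 (X^p Y), so II-5 is X^P X^p.
Their cross gives offspring ratios 1/2 X^P X^P : 1/2 X^P X^p. Conditioning on III-5 being unaffected, P(X^P X^p) = 1/2 / 1 = 1/2.

1/2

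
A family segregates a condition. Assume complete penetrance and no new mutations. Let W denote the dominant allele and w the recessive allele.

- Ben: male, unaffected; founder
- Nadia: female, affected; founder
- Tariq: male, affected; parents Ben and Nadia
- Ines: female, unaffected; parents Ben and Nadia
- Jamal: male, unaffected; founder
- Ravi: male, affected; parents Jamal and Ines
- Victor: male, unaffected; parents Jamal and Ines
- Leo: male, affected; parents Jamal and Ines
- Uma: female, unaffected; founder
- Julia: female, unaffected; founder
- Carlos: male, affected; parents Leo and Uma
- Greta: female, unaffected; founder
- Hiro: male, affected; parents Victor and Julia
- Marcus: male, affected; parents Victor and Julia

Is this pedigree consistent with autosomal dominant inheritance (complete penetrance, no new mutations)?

Under autosomal dominant, Ravi (affected, male) cannot arise from Jamal (unaffected) × Ines (unaffected).

No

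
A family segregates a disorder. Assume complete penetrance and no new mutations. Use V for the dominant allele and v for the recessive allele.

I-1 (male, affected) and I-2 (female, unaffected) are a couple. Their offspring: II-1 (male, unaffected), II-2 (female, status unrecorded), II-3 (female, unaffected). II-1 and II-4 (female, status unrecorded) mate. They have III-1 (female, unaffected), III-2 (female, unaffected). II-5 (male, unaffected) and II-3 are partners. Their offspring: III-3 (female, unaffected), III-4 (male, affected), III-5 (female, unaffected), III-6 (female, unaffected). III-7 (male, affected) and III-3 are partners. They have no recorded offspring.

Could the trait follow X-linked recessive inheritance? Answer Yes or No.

A consistent assignment under X-linked recessive exists: I-1 X^v Y, I-2 X^V X^V, II-1 X^V Y, II-2 X^V X^v, II-3 X^V X^v, II-4 X^V X^V, II-5 X^V Y, III-1 X^V X^V, III-2 X^V X^V, III-3 X^V X^V, III-4 X^v Y, III-5 X^V X^V, III-6 X^V X^V, III-7 X^v Y.
In this assignment every recorded phenotype matches its genotype and every non-founder's genotype is obtainable from its parents' genotypes, so the pedigree is consistent.

Yes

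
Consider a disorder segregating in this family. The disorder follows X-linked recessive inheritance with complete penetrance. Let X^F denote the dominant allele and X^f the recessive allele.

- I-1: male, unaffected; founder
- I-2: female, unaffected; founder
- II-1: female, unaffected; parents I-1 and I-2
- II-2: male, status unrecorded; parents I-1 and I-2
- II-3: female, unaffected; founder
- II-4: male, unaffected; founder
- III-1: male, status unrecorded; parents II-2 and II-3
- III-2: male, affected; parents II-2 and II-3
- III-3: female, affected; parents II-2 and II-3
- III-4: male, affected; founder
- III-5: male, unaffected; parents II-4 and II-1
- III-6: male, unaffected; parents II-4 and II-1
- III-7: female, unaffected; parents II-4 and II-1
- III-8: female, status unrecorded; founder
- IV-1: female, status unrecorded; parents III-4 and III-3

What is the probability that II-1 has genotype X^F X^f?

I-1 is unaffected, so I-1 is X^F Y.
I-2 is unaffected so carries F and passed f to II-2 (X^f Y), so I-2 is X^F X^f.
Their cross gives offspring ratios 1/2 X^F X^F : 1/2 X^F X^f. Conditioning on II-1 being unaffected, P(X^F X^f) = 1/2 / 1 = 1/2 before taking II-1's own offspring into account.
II-4 is unaffected, so II-4 is X^F Y.
Now use II-1's offspring. Probability of each recorded status — unaffected son III-5: 1/2 if II-1 is X^F X^f, 1 if X^F X^F; unaffected son III-6: 1/2 if II-1 is X^F X^f, 1 if X^F X^F. (III-7: equally likely either way, so uninformative.)
Bayes: P(X^F X^f) = 1/2·1/4 / (1/2·1/4 + 1/2·1) = 1/5.

1/5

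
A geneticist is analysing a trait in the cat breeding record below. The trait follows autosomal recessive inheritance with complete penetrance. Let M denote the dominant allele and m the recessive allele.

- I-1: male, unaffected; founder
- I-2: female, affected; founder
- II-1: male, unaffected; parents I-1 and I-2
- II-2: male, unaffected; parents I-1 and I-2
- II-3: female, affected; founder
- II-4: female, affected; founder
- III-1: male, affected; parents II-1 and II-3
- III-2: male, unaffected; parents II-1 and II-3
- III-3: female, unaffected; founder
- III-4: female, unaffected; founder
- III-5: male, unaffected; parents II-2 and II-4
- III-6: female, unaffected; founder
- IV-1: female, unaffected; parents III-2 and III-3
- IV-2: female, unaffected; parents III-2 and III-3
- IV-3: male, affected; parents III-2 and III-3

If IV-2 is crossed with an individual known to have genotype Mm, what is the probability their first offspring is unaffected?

5/6

III-2 is unaffected so carries M and received m from II-3 (mm), so III-2 is Mm.
III-3 is unaffected so carries M and passed m to IV-3 (mm), so III-3 is Mm.
IV-2 is an unaffected offspring of III-2 (Mm) × III-3 (Mm), whose cross gives 1/4 MM : 1/2 Mm : 1/4 mm; conditioning on being unaffected, IV-2 is MM with probability 1/3, Mm with probability 2/3.
Summing over parental genotype combinations, P(offspring is unaffected) = 1/3·1 + 2/3·3/4 = 5/6.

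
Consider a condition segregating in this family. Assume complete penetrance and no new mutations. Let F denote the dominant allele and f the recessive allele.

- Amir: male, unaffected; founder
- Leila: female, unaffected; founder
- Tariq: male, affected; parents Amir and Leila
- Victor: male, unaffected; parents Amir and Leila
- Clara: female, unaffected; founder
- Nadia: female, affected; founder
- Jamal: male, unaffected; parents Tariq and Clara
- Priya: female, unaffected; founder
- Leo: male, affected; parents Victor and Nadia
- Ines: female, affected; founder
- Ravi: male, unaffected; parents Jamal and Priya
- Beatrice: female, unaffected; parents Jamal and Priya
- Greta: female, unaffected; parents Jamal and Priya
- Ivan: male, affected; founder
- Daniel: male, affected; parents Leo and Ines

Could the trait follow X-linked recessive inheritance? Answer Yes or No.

Yes

A consistent assignment under X-linked recessive exists: Amir X^F Y, Leila X^F X^f, Tariq X^f Y, Victor X^F Y, Clara X^F X^F, Nadia X^f X^f, Jamal X^F Y, Priya X^F X^F, Leo X^f Y, Ines X^f X^f, Ravi X^F Y, Beatrice X^F X^F, Greta X^F X^F, Ivan X^f Y, Daniel X^f Y.
In this assignment every recorded phenotype matches its genotype and every non-founder's genotype is obtainable from its parents' genotypes, so the pedigree is consistent.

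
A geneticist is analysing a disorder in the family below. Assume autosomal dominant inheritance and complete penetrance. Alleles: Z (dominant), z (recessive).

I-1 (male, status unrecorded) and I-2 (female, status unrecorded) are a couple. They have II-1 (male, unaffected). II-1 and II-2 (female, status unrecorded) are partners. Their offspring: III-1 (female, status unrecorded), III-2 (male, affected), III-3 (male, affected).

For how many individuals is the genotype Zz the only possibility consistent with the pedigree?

Obligate heterozygotes: III-2 is affected so carries Z and received z from II-1 (zz), so III-2 is Zz; III-3 is affected so carries Z and received z from II-1 (zz), so III-3 is Zz.
Every other individual is either homozygous by phenotype or has at least one consistent homozygous assignment, so the count is 2.

2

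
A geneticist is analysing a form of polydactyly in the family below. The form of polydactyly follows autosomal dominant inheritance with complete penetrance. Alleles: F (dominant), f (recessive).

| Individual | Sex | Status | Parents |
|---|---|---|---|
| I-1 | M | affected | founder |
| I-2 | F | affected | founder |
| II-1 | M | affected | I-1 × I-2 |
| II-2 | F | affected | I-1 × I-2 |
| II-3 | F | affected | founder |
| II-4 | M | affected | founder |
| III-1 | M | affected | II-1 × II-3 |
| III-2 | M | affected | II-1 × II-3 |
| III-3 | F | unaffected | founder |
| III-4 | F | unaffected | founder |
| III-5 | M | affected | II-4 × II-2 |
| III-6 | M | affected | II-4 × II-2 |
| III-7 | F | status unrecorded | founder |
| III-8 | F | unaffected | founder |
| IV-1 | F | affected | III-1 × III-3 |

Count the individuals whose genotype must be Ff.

Obligate heterozygotes: IV-1 is affected so carries F and received f from III-3 (ff), so IV-1 is Ff.
Every other individual is either homozygous by phenotype or has at least one consistent homozygous assignment, so the count is 1.

1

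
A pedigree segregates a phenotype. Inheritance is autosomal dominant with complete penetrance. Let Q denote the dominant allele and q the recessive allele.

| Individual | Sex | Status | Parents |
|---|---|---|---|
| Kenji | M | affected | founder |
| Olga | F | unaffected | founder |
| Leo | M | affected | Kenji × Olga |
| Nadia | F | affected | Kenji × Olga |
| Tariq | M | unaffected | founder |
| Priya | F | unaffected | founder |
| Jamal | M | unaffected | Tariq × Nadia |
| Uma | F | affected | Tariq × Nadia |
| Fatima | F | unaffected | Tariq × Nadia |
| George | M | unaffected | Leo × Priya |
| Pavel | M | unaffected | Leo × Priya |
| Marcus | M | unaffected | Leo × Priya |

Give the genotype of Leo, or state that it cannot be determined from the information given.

From phenotype alone, Leo is QQ or Qq.
Leo is affected so carries Q and received q from Olga (qq), so Leo is Qq.

Qq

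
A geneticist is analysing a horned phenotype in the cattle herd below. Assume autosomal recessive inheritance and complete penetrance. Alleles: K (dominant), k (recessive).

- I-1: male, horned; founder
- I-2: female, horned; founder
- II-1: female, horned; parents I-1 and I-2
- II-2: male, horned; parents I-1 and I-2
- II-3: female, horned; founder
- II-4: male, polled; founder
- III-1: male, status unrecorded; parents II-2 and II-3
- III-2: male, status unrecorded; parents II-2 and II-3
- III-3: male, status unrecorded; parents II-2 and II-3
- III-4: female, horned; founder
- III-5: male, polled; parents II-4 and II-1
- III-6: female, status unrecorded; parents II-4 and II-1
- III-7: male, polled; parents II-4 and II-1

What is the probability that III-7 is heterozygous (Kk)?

1

III-7 is polled so carries K and received k from II-1 (kk), so III-7 is Kk, giving P(Kk) = 1.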